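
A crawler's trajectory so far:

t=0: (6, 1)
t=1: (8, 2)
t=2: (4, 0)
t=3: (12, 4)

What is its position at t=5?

(28, 12)

The jumps are (+2, +1), (-4, -2), (+8, +4) — a geometric progression with ratio -2.
step 4: (12, 4) + (-16, -8) → (-4, -4)
step 5: (-4, -4) + (+32, +16) → (28, 12)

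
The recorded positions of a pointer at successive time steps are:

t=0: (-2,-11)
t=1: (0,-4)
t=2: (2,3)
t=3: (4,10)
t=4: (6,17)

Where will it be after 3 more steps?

Constant displacement of (+2,+7) per step.
step 5: (6,17) + (+2,+7) → (8,24)
step 6: (8,24) + (+2,+7) → (10,31)
step 7: (10,31) + (+2,+7) → (12,38)

(12,38)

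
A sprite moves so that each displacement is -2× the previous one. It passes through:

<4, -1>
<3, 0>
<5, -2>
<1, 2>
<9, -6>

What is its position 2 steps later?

<25, -22>

Step-to-step displacements: <-1, +1>, <+2, -2>, <-4, +4>, <+8, -8>; each is -2× the previous.
step 5: <9, -6> + <-16, +16> → <-7, 10>
step 6: <-7, 10> + <+32, -32> → <25, -22>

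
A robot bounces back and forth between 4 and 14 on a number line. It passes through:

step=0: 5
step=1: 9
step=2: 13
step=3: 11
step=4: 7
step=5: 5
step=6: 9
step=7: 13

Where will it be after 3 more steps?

5

The value reflects between 4 and 14, moving 4 per step.
  step 8: 13 → 11
  step 9: 11 → 7
  step 10: 7 → 5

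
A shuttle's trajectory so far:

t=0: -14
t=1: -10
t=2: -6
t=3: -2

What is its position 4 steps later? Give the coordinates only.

The position changes by +4 every step.
step 4: -2 + 4 → 2
step 5: 2 + 4 → 6
step 6: 6 + 4 → 10
step 7: 10 + 4 → 14

14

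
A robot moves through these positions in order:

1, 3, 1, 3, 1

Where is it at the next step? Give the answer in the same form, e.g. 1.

Step-to-step displacements: +2, -2, +2, -2; each is -1× the previous.
step 5: 1 + 2 → 3

3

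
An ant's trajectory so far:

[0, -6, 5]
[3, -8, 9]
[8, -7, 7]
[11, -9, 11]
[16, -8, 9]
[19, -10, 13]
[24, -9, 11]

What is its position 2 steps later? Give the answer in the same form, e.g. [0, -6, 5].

[32, -10, 13]

Step-to-step displacements: [+3, -2, +4], [+5, +1, -2], [+3, -2, +4], [+5, +1, -2], [+3, -2, +4], [+5, +1, -2] — a repeating cycle of length 2.
step 7: apply [+3, -2, +4] → [27, -11, 15]
step 8: apply [+5, +1, -2] → [32, -10, 13]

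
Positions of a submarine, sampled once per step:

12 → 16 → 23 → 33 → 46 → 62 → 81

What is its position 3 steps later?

Successive displacements: +4, +7, +10, +13, +16, +19 — each changes by +3.
step 7: 81 + 22 → 103
step 8: 103 + 25 → 128
step 9: 128 + 28 → 156

156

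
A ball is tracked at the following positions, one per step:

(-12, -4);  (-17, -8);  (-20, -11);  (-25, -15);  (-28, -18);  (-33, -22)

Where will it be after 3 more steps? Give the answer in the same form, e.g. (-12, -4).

Differencing gives (-5, -4), (-3, -3), (-5, -4), (-3, -3), (-5, -4). This is the pattern (-5, -4), (-3, -3) repeated.
step 6: apply (-3, -3) → (-36, -25)
step 7: apply (-5, -4) → (-41, -29)
step 8: apply (-3, -3) → (-44, -32)

(-44, -32)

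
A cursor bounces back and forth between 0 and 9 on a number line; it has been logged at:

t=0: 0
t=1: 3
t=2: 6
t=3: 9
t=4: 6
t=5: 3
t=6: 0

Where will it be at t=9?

The value travels 3 per step and bounces off the walls at 0 and 9.
  step 7: 0 → 3
  step 8: 3 → 6
  step 9: 6 → 9

9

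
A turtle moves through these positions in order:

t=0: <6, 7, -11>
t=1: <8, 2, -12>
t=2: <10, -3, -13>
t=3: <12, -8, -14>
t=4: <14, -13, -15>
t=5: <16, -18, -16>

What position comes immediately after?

The position changes by <+2, -5, -1> every step.
step 6: <16, -18, -16> + <+2, -5, -1> → <18, -23, -17>

<18, -23, -17>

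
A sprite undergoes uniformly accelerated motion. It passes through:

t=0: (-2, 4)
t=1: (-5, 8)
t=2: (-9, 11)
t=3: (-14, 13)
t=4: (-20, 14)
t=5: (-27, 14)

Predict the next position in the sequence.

Successive displacements: (-3, +4), (-4, +3), (-5, +2), (-6, +1), (-7, +0) — each changes by (-1, -1).
step 6: (-27, 14) + (-8, -1) → (-35, 13)

(-35, 13)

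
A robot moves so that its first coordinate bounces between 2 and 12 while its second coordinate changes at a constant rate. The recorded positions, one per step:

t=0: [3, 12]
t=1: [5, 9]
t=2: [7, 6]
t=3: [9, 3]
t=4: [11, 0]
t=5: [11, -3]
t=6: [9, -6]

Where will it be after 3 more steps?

[3, -15]

The first coordinate travels 2 per step and bounces off the walls at 2 and 12.
  step 7: 9 → 7
  step 8: 7 → 5
  step 9: 5 → 3
The second coordinate changes by -3 each step: at step 9 it is -15.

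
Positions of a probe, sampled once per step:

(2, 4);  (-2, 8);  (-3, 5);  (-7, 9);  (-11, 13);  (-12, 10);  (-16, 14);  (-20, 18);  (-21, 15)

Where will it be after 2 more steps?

(-29, 23)

The moves between consecutive positions are (-4, +4), (-1, -3), (-4, +4), (-4, +4), (-1, -3), (-4, +4), (-4, +4), (-1, -3); they repeat the 3-cycle [(-4, +4), (-1, -3), (-4, +4)].
step 9: apply (-4, +4) → (-25, 19)
step 10: apply (-4, +4) → (-29, 23)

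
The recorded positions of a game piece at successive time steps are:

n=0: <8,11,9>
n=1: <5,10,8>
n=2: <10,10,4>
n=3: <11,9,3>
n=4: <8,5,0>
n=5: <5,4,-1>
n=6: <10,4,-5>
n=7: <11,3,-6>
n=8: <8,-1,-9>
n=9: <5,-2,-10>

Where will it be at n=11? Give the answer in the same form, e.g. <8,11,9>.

<11,-3,-15>

Differencing gives <-3,-1,-1>, <+5,+0,-4>, <+1,-1,-1>, <-3,-4,-3>, <-3,-1,-1>, <+5,+0,-4>, <+1,-1,-1>, <-3,-4,-3>, <-3,-1,-1>. This is the pattern <-3,-1,-1>, <+5,+0,-4>, <+1,-1,-1>, <-3,-4,-3> repeated.
step 10: apply <+5,+0,-4> → <10,-2,-14>
step 11: apply <+1,-1,-1> → <11,-3,-15>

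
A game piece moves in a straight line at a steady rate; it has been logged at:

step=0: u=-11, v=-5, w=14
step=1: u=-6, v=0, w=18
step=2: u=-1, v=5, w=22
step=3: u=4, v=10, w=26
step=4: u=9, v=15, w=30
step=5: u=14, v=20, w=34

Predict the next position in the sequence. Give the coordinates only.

u=19, v=25, w=38

Constant displacement of (+5, +5, +4) per step.
step 6: u=14, v=20, w=34 + (+5, +5, +4) → u=19, v=25, w=38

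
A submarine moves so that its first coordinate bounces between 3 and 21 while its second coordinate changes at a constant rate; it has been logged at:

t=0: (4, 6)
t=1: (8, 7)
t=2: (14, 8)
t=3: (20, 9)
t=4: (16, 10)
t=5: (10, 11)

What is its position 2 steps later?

(8, 13)

The first coordinate reflects between 3 and 21, moving 6 per step.
  step 6: 10 → 4
  step 7: 4 → 8
The second coordinate changes by +1 each step: at step 7 it is 13.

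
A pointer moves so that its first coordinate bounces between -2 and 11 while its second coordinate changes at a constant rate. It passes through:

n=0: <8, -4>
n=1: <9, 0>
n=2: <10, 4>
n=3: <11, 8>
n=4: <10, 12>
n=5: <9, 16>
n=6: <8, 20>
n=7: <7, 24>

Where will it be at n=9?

The first coordinate travels 1 per step and bounces off the walls at -2 and 11.
  step 8: 7 → 6
  step 9: 6 → 5
The second coordinate changes by +4 each step: at step 9 it is 32.

<5, 32>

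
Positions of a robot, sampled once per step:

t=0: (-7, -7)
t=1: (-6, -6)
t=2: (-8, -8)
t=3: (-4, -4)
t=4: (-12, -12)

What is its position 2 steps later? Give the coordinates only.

(-28, -28)

Consecutive displacements (+1, +1), (-2, -2), (+4, +4), (-8, -8) scale by a factor of -2 each step.
step 5: (-12, -12) + (+16, +16) → (4, 4)
step 6: (4, 4) + (-32, -32) → (-28, -28)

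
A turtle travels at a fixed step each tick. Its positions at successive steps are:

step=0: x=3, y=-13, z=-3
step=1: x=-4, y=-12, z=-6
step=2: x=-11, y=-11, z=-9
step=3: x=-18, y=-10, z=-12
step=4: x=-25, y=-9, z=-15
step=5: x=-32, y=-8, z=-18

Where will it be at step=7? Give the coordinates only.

x=-46, y=-6, z=-24

Each step adds (-7, +1, -3) to the position.
step 6: x=-32, y=-8, z=-18 + (-7, +1, -3) → x=-39, y=-7, z=-21
step 7: x=-39, y=-7, z=-21 + (-7, +1, -3) → x=-46, y=-6, z=-24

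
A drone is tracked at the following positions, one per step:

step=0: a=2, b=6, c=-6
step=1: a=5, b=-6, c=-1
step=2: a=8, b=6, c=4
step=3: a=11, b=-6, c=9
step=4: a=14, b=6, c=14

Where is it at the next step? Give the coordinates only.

a=17, b=-6, c=19

A: linear, +3 per step → 17 at step 5.
B: cycles through 6, -6 every 2 steps. Step 5 lands at position 1 of the cycle → -6.
C: linear, +5 per step → 19 at step 5.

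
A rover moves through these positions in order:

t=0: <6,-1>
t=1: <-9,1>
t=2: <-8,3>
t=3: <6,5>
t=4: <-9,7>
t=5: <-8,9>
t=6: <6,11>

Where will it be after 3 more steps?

<6,17>

The first coordinate repeats the cycle [6, -9, -8] with period 3; step 9 mod 3 = 0, giving 6.
The second coordinate changes by +2 each step, so at step 9 it is -1 + 9·(2) = 17.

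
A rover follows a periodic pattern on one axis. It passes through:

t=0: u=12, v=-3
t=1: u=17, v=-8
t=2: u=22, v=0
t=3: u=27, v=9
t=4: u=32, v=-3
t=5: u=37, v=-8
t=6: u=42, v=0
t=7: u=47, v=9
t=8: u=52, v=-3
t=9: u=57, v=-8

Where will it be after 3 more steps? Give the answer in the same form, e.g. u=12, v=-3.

u=72, v=-3

The u coordinate changes by +5 each step, so at step 12 it is 12 + 12·(5) = 72.
The v coordinate repeats the cycle [-3, -8, 0, 9] with period 4; step 12 mod 4 = 0, giving -3.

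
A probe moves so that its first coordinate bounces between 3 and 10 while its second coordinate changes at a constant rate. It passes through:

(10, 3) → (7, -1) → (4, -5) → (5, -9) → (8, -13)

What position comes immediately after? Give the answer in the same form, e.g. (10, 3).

(9, -17)

The first coordinate reflects between 3 and 10, moving 3 per step.
  step 5: 8 → 9
The second coordinate changes by -4 each step: at step 5 it is -17.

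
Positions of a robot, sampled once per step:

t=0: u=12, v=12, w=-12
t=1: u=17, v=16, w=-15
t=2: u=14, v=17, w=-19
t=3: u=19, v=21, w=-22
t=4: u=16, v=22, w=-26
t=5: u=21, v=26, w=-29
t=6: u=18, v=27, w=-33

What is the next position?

u=23, v=31, w=-36

The moves between consecutive positions are (+5,+4,-3), (-3,+1,-4), (+5,+4,-3), (-3,+1,-4), (+5,+4,-3), (-3,+1,-4); they repeat the 2-cycle [(+5,+4,-3), (-3,+1,-4)].
step 7: apply (+5,+4,-3) → u=23, v=31, w=-36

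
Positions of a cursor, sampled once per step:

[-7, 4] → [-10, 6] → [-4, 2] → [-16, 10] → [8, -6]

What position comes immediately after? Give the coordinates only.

[-40, 26]

Consecutive displacements [-3, +2], [+6, -4], [-12, +8], [+24, -16] scale by a factor of -2 each step.
step 5: [8, -6] + [-48, +32] → [-40, 26]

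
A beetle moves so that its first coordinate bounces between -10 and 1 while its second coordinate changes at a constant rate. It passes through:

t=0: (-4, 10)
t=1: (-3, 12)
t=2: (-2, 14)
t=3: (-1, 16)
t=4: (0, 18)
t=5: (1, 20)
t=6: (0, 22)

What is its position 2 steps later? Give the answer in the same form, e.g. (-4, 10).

(-2, 26)

The first coordinate reflects between -10 and 1, moving 1 per step.
  step 7: 0 → -1
  step 8: -1 → -2
The second coordinate changes by +2 each step: at step 8 it is 26.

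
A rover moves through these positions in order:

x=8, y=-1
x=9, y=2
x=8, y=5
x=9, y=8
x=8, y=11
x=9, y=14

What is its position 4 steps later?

X: cycles through 8, 9 every 2 steps. Step 9 lands at position 1 of the cycle → 9.
Y: linear, +3 per step → 26 at step 9.

x=9, y=26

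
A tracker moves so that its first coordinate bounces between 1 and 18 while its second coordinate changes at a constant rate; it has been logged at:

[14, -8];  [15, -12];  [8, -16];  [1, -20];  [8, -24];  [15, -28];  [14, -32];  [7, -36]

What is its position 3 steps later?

[16, -48]

The first coordinate travels 7 per step and bounces off the walls at 1 and 18.
  step 8: 7 → 2
  step 9: 2 → 9
  step 10: 9 → 16
The second coordinate changes by -4 each step: at step 10 it is -48.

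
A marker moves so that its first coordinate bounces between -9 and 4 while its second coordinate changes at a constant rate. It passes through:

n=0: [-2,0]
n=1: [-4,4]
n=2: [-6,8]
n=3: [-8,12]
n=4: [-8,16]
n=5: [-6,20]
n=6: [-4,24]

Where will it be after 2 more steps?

The first coordinate travels 2 per step and bounces off the walls at -9 and 4.
  step 7: -4 → -2
  step 8: -2 → 0
The second coordinate changes by +4 each step: at step 8 it is 32.

[0,32]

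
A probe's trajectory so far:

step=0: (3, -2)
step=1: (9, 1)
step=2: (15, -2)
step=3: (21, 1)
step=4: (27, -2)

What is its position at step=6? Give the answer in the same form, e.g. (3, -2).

(39, -2)

The first coordinate changes by +6 each step, so at step 6 it is 3 + 6·(6) = 39.
The second coordinate repeats the cycle [-2, 1] with period 2; step 6 mod 2 = 0, giving -2.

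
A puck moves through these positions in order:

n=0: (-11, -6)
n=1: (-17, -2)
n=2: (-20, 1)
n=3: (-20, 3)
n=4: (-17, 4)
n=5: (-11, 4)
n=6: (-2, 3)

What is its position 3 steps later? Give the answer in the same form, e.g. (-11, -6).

(43, -6)

Taking differences between consecutive positions: (-6, +4), (-3, +3), (+0, +2), (+3, +1), (+6, +0), (+9, -1). These grow by (+3, -1) each step.
step 7: (-2, 3) + (+12, -2) → (10, 1)
step 8: (10, 1) + (+15, -3) → (25, -2)
step 9: (25, -2) + (+18, -4) → (43, -6)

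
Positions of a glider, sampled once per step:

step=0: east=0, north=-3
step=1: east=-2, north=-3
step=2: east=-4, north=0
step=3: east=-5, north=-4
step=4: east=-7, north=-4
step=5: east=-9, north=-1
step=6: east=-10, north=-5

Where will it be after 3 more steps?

east=-15, north=-6

The moves between consecutive positions are (-2,+0), (-2,+3), (-1,-4), (-2,+0), (-2,+3), (-1,-4); they repeat the 3-cycle [(-2,+0), (-2,+3), (-1,-4)].
step 7: apply (-2,+0) → east=-12, north=-5
step 8: apply (-2,+3) → east=-14, north=-2
step 9: apply (-1,-4) → east=-15, north=-6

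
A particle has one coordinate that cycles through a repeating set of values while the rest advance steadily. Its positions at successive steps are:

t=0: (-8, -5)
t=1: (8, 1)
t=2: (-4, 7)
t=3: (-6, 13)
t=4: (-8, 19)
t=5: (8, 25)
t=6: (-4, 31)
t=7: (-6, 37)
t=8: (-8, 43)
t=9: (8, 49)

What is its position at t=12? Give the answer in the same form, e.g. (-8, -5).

First: cycles through -8, 8, -4, -6 every 4 steps. Step 12 lands at position 0 of the cycle → -8.
Second: linear, +6 per step → 67 at step 12.

(-8, 67)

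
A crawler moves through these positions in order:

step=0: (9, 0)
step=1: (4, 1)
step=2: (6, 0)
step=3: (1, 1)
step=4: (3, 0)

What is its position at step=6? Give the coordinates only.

(0, 0)

The moves between consecutive positions are (-5, +1), (+2, -1), (-5, +1), (+2, -1); they repeat the 2-cycle [(-5, +1), (+2, -1)].
step 5: apply (-5, +1) → (-2, 1)
step 6: apply (+2, -1) → (0, 0)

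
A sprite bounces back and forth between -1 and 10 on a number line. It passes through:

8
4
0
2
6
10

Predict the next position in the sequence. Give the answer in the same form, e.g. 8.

The value reflects between -1 and 10, moving 4 per step.
  step 6: 10 → 6

6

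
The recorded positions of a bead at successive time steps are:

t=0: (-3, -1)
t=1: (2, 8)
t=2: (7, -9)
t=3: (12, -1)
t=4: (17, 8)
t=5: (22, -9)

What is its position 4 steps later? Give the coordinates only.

The first coordinate changes by +5 each step, so at step 9 it is -3 + 9·(5) = 42.
The second coordinate repeats the cycle [-1, 8, -9] with period 3; step 9 mod 3 = 0, giving -1.

(42, -1)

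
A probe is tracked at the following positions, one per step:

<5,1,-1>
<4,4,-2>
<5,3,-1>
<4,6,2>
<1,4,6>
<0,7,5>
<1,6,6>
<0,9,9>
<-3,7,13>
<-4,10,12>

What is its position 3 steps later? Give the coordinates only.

<-7,10,20>

The moves between consecutive positions are <-1,+3,-1>, <+1,-1,+1>, <-1,+3,+3>, <-3,-2,+4>, <-1,+3,-1>, <+1,-1,+1>, <-1,+3,+3>, <-3,-2,+4>, <-1,+3,-1>; they repeat the 4-cycle [<-1,+3,-1>, <+1,-1,+1>, <-1,+3,+3>, <-3,-2,+4>].
step 10: apply <+1,-1,+1> → <-3,9,13>
step 11: apply <-1,+3,+3> → <-4,12,16>
step 12: apply <-3,-2,+4> → <-7,10,20>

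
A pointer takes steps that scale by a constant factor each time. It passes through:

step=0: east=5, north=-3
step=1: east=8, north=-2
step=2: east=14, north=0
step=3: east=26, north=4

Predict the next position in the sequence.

east=50, north=12

Consecutive displacements (+3, +1), (+6, +2), (+12, +4) scale by a factor of 2 each step.
step 4: east=26, north=4 + (+24, +8) → east=50, north=12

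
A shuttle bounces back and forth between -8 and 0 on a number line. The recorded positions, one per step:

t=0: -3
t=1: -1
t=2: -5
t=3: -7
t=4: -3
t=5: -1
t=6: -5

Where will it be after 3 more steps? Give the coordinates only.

-1

The value reflects between -8 and 0, moving 4 per step.
  step 7: -5 → -7
  step 8: -7 → -3
  step 9: -3 → -1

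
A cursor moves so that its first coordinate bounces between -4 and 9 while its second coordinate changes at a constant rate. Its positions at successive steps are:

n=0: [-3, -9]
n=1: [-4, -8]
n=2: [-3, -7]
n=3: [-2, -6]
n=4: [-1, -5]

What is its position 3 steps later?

The first coordinate travels 1 per step and bounces off the walls at -4 and 9.
  step 5: -1 → 0
  step 6: 0 → 1
  step 7: 1 → 2
The second coordinate changes by +1 each step: at step 7 it is -2.

[2, -2]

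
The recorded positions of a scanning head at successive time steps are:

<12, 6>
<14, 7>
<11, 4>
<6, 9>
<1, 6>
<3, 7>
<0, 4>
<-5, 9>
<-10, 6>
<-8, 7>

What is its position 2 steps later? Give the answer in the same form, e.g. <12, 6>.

<-16, 9>

Differencing gives <+2, +1>, <-3, -3>, <-5, +5>, <-5, -3>, <+2, +1>, <-3, -3>, <-5, +5>, <-5, -3>, <+2, +1>. This is the pattern <+2, +1>, <-3, -3>, <-5, +5>, <-5, -3> repeated.
step 10: apply <-3, -3> → <-11, 4>
step 11: apply <-5, +5> → <-16, 9>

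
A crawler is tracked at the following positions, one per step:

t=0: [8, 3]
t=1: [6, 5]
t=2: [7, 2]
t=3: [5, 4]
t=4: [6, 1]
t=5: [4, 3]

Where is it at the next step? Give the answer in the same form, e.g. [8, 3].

Step-to-step displacements: [-2, +2], [+1, -3], [-2, +2], [+1, -3], [-2, +2] — a repeating cycle of length 2.
step 6: apply [+1, -3] → [5, 0]

[5, 0]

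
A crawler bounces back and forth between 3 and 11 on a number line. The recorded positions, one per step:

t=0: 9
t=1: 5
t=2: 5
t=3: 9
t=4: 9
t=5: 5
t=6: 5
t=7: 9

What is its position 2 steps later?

The value travels 4 per step and bounces off the walls at 3 and 11.
  step 8: 9 → 9
  step 9: 9 → 5

5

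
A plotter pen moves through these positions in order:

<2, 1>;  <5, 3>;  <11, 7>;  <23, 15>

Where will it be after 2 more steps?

<95, 63>

The jumps are <+3, +2>, <+6, +4>, <+12, +8> — a geometric progression with ratio 2.
step 4: <23, 15> + <+24, +16> → <47, 31>
step 5: <47, 31> + <+48, +32> → <95, 63>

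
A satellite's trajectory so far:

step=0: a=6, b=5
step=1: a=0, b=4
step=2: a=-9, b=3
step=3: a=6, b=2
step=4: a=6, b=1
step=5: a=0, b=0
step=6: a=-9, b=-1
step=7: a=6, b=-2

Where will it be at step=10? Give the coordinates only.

a=-9, b=-5

The a coordinate repeats the cycle [6, 0, -9, 6] with period 4; step 10 mod 4 = 2, giving -9.
The b coordinate changes by -1 each step, so at step 10 it is 5 + 10·(-1) = -5.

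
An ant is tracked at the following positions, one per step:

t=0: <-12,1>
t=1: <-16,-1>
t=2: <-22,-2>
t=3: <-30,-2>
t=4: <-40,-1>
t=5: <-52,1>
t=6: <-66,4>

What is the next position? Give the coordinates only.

First differences are <-4,-2>, <-6,-1>, <-8,+0>, <-10,+1>, <-12,+2>, <-14,+3>; their common second difference is <-2,+1> (constant acceleration).
step 7: <-66,4> + <-16,+4> → <-82,8>

<-82,8>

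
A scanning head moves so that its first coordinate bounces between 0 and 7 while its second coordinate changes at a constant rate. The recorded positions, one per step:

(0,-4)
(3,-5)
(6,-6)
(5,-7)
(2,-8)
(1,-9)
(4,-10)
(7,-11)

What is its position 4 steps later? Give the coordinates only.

(5,-15)

The first coordinate travels 3 per step and bounces off the walls at 0 and 7.
  step 8: 7 → 4
  step 9: 4 → 1
  step 10: 1 → 2
  step 11: 2 → 5
The second coordinate changes by -1 each step: at step 11 it is -15.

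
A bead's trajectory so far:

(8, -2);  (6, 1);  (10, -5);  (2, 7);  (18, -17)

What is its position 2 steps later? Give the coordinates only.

Step-to-step displacements: (-2, +3), (+4, -6), (-8, +12), (+16, -24); each is -2× the previous.
step 5: (18, -17) + (-32, +48) → (-14, 31)
step 6: (-14, 31) + (+64, -96) → (50, -65)

(50, -65)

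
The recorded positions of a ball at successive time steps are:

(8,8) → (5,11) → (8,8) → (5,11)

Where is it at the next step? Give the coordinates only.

The jumps are (-3,+3), (+3,-3), (-3,+3) — a geometric progression with ratio -1.
step 4: (5,11) + (+3,-3) → (8,8)

(8,8)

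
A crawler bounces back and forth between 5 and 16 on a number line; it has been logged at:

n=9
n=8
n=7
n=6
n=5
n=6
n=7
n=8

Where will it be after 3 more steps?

The value reflects between 5 and 16, moving 1 per step.
  step 8: 8 → 9
  step 9: 9 → 10
  step 10: 10 → 11

n=11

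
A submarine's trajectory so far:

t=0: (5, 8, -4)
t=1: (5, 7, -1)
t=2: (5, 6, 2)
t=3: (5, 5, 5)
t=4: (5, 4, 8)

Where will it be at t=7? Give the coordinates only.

Constant displacement of (+0, -1, +3) per step.
step 5: (5, 4, 8) + (+0, -1, +3) → (5, 3, 11)
step 6: (5, 3, 11) + (+0, -1, +3) → (5, 2, 14)
step 7: (5, 2, 14) + (+0, -1, +3) → (5, 1, 17)

(5, 1, 17)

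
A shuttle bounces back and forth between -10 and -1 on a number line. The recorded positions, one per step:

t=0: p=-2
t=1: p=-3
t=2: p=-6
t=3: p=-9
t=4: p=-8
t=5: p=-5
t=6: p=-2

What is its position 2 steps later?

The value travels 3 per step and bounces off the walls at -10 and -1.
  step 7: -2 → -3
  step 8: -3 → -6

p=-6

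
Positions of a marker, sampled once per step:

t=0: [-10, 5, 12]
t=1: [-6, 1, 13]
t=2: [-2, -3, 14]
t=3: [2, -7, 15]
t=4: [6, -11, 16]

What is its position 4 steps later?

The position changes by [+4, -4, +1] every step.
step 5: [6, -11, 16] + [+4, -4, +1] → [10, -15, 17]
step 6: [10, -15, 17] + [+4, -4, +1] → [14, -19, 18]
step 7: [14, -19, 18] + [+4, -4, +1] → [18, -23, 19]
step 8: [18, -23, 19] + [+4, -4, +1] → [22, -27, 20]

[22, -27, 20]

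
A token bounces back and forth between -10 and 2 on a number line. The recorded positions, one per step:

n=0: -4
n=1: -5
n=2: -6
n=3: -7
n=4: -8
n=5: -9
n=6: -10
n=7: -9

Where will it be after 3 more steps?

-6

The value travels 1 per step and bounces off the walls at -10 and 2.
  step 8: -9 → -8
  step 9: -8 → -7
  step 10: -7 → -6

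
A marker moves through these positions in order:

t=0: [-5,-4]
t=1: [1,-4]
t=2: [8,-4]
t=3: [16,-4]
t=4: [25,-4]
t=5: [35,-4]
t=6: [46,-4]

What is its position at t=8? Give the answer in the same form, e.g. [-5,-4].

Taking differences between consecutive positions: [+6,+0], [+7,+0], [+8,+0], [+9,+0], [+10,+0], [+11,+0]. These grow by [+1,+0] each step.
step 7: [46,-4] + [+12,+0] → [58,-4]
step 8: [58,-4] + [+13,+0] → [71,-4]

[71,-4]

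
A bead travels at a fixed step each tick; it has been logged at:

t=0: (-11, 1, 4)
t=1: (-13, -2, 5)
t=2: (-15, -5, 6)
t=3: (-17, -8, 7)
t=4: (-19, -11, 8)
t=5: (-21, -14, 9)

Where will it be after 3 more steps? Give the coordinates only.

(-27, -23, 12)

Each step adds (-2, -3, +1) to the position.
step 6: (-21, -14, 9) + (-2, -3, +1) → (-23, -17, 10)
step 7: (-23, -17, 10) + (-2, -3, +1) → (-25, -20, 11)
step 8: (-25, -20, 11) + (-2, -3, +1) → (-27, -23, 12)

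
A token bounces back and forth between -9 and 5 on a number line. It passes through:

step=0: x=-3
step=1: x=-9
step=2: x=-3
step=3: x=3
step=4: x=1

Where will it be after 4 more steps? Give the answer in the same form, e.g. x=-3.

x=5

The value travels 6 per step and bounces off the walls at -9 and 5.
  step 5: 1 → -5
  step 6: -5 → -7
  step 7: -7 → -1
  step 8: -1 → 5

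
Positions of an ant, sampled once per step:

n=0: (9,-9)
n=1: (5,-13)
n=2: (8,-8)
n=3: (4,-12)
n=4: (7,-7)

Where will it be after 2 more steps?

Differencing gives (-4,-4), (+3,+5), (-4,-4), (+3,+5). This is the pattern (-4,-4), (+3,+5) repeated.
step 5: apply (-4,-4) → (3,-11)
step 6: apply (+3,+5) → (6,-6)

(6,-6)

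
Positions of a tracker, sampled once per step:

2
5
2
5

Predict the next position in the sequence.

Consecutive displacements +3, -3, +3 scale by a factor of -1 each step.
step 4: 5 − 3 → 2

2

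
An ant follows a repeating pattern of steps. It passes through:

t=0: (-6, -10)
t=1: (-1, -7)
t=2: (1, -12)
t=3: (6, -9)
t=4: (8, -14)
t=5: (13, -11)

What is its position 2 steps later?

(20, -13)

Differencing gives (+5, +3), (+2, -5), (+5, +3), (+2, -5), (+5, +3). This is the pattern (+5, +3), (+2, -5) repeated.
step 6: apply (+2, -5) → (15, -16)
step 7: apply (+5, +3) → (20, -13)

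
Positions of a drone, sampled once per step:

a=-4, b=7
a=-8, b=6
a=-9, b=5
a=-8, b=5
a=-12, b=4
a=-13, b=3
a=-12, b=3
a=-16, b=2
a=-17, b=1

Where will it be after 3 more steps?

Differencing gives (-4,-1), (-1,-1), (+1,+0), (-4,-1), (-1,-1), (+1,+0), (-4,-1), (-1,-1). This is the pattern (-4,-1), (-1,-1), (+1,+0) repeated.
step 9: apply (+1,+0) → a=-16, b=1
step 10: apply (-4,-1) → a=-20, b=0
step 11: apply (-1,-1) → a=-21, b=-1

a=-21, b=-1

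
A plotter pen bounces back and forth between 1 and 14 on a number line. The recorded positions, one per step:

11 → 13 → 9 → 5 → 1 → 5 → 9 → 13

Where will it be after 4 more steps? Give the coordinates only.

The value reflects between 1 and 14, moving 4 per step.
  step 8: 13 → 11
  step 9: 11 → 7
  step 10: 7 → 3
  step 11: 3 → 3

3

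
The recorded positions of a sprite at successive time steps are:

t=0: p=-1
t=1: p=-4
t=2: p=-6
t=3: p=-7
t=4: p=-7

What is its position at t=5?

p=-6

Successive displacements: -3, -2, -1, +0 — each changes by +1.
step 5: -7 + 1 → p=-6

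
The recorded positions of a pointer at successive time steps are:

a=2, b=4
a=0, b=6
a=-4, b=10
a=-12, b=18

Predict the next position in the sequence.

a=-28, b=34

The jumps are (-2, +2), (-4, +4), (-8, +8) — a geometric progression with ratio 2.
step 4: a=-12, b=18 + (-16, +16) → a=-28, b=34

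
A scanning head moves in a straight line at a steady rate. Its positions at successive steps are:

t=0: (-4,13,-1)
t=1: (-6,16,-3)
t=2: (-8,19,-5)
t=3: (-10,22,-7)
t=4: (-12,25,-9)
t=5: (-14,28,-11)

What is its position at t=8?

(-20,37,-17)

Constant displacement of (-2,+3,-2) per step.
step 6: (-14,28,-11) + (-2,+3,-2) → (-16,31,-13)
step 7: (-16,31,-13) + (-2,+3,-2) → (-18,34,-15)
step 8: (-18,34,-15) + (-2,+3,-2) → (-20,37,-17)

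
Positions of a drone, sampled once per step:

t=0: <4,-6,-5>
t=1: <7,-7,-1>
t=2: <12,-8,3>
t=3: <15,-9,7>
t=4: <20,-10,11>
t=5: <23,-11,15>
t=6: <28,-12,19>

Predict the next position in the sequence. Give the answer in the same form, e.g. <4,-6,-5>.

<31,-13,23>

Step-to-step displacements: <+3,-1,+4>, <+5,-1,+4>, <+3,-1,+4>, <+5,-1,+4>, <+3,-1,+4>, <+5,-1,+4> — a repeating cycle of length 2.
step 7: apply <+3,-1,+4> → <31,-13,23>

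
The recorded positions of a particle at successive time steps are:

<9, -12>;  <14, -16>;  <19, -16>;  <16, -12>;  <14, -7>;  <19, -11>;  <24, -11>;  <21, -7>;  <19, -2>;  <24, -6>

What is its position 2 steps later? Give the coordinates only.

<26, -2>

Step-to-step displacements: <+5, -4>, <+5, +0>, <-3, +4>, <-2, +5>, <+5, -4>, <+5, +0>, <-3, +4>, <-2, +5>, <+5, -4> — a repeating cycle of length 4.
step 10: apply <+5, +0> → <29, -6>
step 11: apply <-3, +4> → <26, -2>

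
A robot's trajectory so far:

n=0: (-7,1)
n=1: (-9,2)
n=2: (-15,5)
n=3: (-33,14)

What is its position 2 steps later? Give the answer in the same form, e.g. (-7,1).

Step-to-step displacements: (-2,+1), (-6,+3), (-18,+9); each is 3× the previous.
step 4: (-33,14) + (-54,+27) → (-87,41)
step 5: (-87,41) + (-162,+81) → (-249,122)

(-249,122)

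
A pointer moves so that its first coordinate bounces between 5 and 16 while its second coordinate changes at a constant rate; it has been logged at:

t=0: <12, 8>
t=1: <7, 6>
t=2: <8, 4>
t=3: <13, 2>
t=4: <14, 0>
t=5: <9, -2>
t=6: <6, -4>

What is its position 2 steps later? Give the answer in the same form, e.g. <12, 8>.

The first coordinate reflects between 5 and 16, moving 5 per step.
  step 7: 6 → 11
  step 8: 11 → 16
The second coordinate changes by -2 each step: at step 8 it is -8.

<16, -8>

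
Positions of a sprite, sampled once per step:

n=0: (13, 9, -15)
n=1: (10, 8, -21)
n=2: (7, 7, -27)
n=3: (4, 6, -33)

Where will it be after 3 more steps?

(-5, 3, -51)

Each step adds (-3, -1, -6) to the position.
step 4: (4, 6, -33) + (-3, -1, -6) → (1, 5, -39)
step 5: (1, 5, -39) + (-3, -1, -6) → (-2, 4, -45)
step 6: (-2, 4, -45) + (-3, -1, -6) → (-5, 3, -51)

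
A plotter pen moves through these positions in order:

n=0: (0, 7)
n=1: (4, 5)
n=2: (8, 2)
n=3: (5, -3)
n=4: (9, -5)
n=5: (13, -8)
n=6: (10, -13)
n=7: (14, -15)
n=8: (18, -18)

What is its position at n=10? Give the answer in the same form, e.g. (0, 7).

Differencing gives (+4, -2), (+4, -3), (-3, -5), (+4, -2), (+4, -3), (-3, -5), (+4, -2), (+4, -3). This is the pattern (+4, -2), (+4, -3), (-3, -5) repeated.
step 9: apply (-3, -5) → (15, -23)
step 10: apply (+4, -2) → (19, -25)

(19, -25)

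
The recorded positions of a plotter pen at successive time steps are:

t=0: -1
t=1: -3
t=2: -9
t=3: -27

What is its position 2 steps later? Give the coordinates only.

Consecutive displacements -2, -6, -18 scale by a factor of 3 each step.
step 4: -27 − 54 → -81
step 5: -81 − 162 → -243

-243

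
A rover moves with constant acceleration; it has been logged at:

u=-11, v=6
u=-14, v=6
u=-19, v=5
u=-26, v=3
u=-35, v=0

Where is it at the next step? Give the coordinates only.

u=-46, v=-4

Successive displacements: (-3, +0), (-5, -1), (-7, -2), (-9, -3) — each changes by (-2, -1).
step 5: u=-35, v=0 + (-11, -4) → u=-46, v=-4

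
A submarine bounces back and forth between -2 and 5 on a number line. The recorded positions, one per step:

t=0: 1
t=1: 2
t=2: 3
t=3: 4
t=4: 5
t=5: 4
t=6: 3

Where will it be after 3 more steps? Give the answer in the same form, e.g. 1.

The value travels 1 per step and bounces off the walls at -2 and 5.
  step 7: 3 → 2
  step 8: 2 → 1
  step 9: 1 → 0

0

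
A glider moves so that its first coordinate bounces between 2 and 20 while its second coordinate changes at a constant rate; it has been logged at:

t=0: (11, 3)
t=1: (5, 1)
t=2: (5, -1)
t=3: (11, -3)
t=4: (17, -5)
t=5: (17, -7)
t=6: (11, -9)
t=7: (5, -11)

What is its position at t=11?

(17, -19)

The first coordinate reflects between 2 and 20, moving 6 per step.
  step 8: 5 → 5
  step 9: 5 → 11
  step 10: 11 → 17
  step 11: 17 → 17
The second coordinate changes by -2 each step: at step 11 it is -19.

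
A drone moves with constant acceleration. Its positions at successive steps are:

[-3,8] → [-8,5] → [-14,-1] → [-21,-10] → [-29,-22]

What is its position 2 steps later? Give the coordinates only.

Successive displacements: [-5,-3], [-6,-6], [-7,-9], [-8,-12] — each changes by [-1,-3].
step 5: [-29,-22] + [-9,-15] → [-38,-37]
step 6: [-38,-37] + [-10,-18] → [-48,-55]

[-48,-55]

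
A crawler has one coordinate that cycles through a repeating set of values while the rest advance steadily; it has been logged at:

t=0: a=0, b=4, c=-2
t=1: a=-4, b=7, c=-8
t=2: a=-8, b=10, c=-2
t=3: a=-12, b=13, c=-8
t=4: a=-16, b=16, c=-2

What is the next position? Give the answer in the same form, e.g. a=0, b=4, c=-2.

a=-20, b=19, c=-8

A: linear, -4 per step → -20 at step 5.
B: linear, +3 per step → 19 at step 5.
C: cycles through -2, -8 every 2 steps. Step 5 lands at position 1 of the cycle → -8.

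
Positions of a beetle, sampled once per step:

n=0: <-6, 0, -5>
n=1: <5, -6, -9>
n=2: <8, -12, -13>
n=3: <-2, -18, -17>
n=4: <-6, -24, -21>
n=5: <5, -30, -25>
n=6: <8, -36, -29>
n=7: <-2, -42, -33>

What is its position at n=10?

<8, -60, -45>

First: cycles through -6, 5, 8, -2 every 4 steps. Step 10 lands at position 2 of the cycle → 8.
Second: linear, -6 per step → -60 at step 10.
Third: linear, -4 per step → -45 at step 10.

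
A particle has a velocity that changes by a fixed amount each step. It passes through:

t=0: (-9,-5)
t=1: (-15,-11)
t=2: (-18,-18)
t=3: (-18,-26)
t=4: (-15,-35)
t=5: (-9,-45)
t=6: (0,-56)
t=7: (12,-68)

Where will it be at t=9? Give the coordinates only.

First differences are (-6,-6), (-3,-7), (+0,-8), (+3,-9), (+6,-10), (+9,-11), (+12,-12); their common second difference is (+3,-1) (constant acceleration).
step 8: (12,-68) + (+15,-13) → (27,-81)
step 9: (27,-81) + (+18,-14) → (45,-95)

(45,-95)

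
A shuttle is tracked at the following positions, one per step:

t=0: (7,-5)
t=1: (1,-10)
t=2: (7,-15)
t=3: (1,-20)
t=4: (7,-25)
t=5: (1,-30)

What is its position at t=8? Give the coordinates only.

First: cycles through 7, 1 every 2 steps. Step 8 lands at position 0 of the cycle → 7.
Second: linear, -5 per step → -45 at step 8.

(7,-45)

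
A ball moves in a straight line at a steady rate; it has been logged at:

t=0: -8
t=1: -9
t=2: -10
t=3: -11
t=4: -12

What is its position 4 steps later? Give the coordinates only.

-16

Constant displacement of -1 per step.
step 5: -12 − 1 → -13
step 6: -13 − 1 → -14
step 7: -14 − 1 → -15
step 8: -15 − 1 → -16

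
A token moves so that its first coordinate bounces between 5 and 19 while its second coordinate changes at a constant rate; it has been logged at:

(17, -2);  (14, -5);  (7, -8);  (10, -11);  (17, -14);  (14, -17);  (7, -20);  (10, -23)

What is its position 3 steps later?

The first coordinate travels 7 per step and bounces off the walls at 5 and 19.
  step 8: 10 → 17
  step 9: 17 → 14
  step 10: 14 → 7
The second coordinate changes by -3 each step: at step 10 it is -32.

(7, -32)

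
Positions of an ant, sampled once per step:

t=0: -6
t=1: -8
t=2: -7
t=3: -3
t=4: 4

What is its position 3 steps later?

43

First differences are -2, +1, +4, +7; their common second difference is +3 (constant acceleration).
step 5: 4 + 10 → 14
step 6: 14 + 13 → 27
step 7: 27 + 16 → 43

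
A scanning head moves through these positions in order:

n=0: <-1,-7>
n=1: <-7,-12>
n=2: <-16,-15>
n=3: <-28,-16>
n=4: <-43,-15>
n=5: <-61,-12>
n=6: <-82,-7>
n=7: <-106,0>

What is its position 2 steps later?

Taking differences between consecutive positions: <-6,-5>, <-9,-3>, <-12,-1>, <-15,+1>, <-18,+3>, <-21,+5>, <-24,+7>. These grow by <-3,+2> each step.
step 8: <-106,0> + <-27,+9> → <-133,9>
step 9: <-133,9> + <-30,+11> → <-163,20>

<-163,20>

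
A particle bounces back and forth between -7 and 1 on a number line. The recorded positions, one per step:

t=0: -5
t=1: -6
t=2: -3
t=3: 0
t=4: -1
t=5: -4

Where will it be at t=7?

The value travels 3 per step and bounces off the walls at -7 and 1.
  step 6: -4 → -7
  step 7: -7 → -4

-4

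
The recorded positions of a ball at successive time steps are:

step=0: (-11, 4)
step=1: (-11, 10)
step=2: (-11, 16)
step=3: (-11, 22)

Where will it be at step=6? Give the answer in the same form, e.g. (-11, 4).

The position changes by (+0, +6) every step.
step 4: (-11, 22) + (+0, +6) → (-11, 28)
step 5: (-11, 28) + (+0, +6) → (-11, 34)
step 6: (-11, 34) + (+0, +6) → (-11, 40)

(-11, 40)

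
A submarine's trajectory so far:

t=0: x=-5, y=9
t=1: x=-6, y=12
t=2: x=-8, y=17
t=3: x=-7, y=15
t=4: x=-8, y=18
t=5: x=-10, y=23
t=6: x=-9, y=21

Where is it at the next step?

Differencing gives (-1,+3), (-2,+5), (+1,-2), (-1,+3), (-2,+5), (+1,-2). This is the pattern (-1,+3), (-2,+5), (+1,-2) repeated.
step 7: apply (-1,+3) → x=-10, y=24

x=-10, y=24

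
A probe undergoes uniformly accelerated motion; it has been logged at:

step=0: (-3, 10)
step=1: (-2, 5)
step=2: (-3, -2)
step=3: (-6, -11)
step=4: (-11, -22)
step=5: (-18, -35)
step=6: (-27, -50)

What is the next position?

First differences are (+1, -5), (-1, -7), (-3, -9), (-5, -11), (-7, -13), (-9, -15); their common second difference is (-2, -2) (constant acceleration).
step 7: (-27, -50) + (-11, -17) → (-38, -67)

(-38, -67)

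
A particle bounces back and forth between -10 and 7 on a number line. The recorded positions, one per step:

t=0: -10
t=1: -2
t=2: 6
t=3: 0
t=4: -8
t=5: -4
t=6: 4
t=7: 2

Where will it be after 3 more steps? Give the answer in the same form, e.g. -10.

The value reflects between -10 and 7, moving 8 per step.
  step 8: 2 → -6
  step 9: -6 → -6
  step 10: -6 → 2

2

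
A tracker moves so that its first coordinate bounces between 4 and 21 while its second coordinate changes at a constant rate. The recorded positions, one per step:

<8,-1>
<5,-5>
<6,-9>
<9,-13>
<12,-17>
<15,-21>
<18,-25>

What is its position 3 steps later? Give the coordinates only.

The first coordinate reflects between 4 and 21, moving 3 per step.
  step 7: 18 → 21
  step 8: 21 → 18
  step 9: 18 → 15
The second coordinate changes by -4 each step: at step 9 it is -37.

<15,-37>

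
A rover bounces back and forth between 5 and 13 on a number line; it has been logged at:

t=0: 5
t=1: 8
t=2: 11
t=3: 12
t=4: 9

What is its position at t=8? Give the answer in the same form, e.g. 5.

The value reflects between 5 and 13, moving 3 per step.
  step 5: 9 → 6
  step 6: 6 → 7
  step 7: 7 → 10
  step 8: 10 → 13

13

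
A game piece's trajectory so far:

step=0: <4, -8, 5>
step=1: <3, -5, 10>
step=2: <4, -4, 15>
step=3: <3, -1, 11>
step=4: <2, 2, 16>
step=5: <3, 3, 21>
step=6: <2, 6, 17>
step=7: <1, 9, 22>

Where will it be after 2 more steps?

<1, 13, 23>

Step-to-step displacements: <-1, +3, +5>, <+1, +1, +5>, <-1, +3, -4>, <-1, +3, +5>, <+1, +1, +5>, <-1, +3, -4>, <-1, +3, +5> — a repeating cycle of length 3.
step 8: apply <+1, +1, +5> → <2, 10, 27>
step 9: apply <-1, +3, -4> → <1, 13, 23>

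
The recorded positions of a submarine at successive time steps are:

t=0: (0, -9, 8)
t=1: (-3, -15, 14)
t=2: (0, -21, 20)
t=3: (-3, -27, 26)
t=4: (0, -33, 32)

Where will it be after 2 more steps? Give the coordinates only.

(0, -45, 44)

First: cycles through 0, -3 every 2 steps. Step 6 lands at position 0 of the cycle → 0.
Second: linear, -6 per step → -45 at step 6.
Third: linear, +6 per step → 44 at step 6.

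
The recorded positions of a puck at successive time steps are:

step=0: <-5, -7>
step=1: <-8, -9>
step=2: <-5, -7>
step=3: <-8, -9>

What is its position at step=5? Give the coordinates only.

<-8, -9>

The jumps are <-3, -2>, <+3, +2>, <-3, -2> — a geometric progression with ratio -1.
step 4: <-8, -9> + <+3, +2> → <-5, -7>
step 5: <-5, -7> + <-3, -2> → <-8, -9>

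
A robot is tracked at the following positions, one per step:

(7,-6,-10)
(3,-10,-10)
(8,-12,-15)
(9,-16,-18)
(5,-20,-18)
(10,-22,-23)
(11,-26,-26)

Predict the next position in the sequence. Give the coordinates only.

Step-to-step displacements: (-4,-4,+0), (+5,-2,-5), (+1,-4,-3), (-4,-4,+0), (+5,-2,-5), (+1,-4,-3) — a repeating cycle of length 3.
step 7: apply (-4,-4,+0) → (7,-30,-26)

(7,-30,-26)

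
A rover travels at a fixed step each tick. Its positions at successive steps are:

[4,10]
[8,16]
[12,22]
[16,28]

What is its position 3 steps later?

[28,46]

Each step adds [+4,+6] to the position.
step 4: [16,28] + [+4,+6] → [20,34]
step 5: [20,34] + [+4,+6] → [24,40]
step 6: [24,40] + [+4,+6] → [28,46]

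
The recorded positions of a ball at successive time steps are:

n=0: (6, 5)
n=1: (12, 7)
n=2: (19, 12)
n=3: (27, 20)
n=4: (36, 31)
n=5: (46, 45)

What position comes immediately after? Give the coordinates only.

Successive displacements: (+6, +2), (+7, +5), (+8, +8), (+9, +11), (+10, +14) — each changes by (+1, +3).
step 6: (46, 45) + (+11, +17) → (57, 62)

(57, 62)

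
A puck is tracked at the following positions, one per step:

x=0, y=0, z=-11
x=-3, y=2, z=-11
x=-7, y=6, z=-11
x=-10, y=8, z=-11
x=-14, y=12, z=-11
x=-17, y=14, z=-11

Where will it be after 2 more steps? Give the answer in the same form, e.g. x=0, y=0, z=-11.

x=-24, y=20, z=-11

Step-to-step displacements: (-3, +2, +0), (-4, +4, +0), (-3, +2, +0), (-4, +4, +0), (-3, +2, +0) — a repeating cycle of length 2.
step 6: apply (-4, +4, +0) → x=-21, y=18, z=-11
step 7: apply (-3, +2, +0) → x=-24, y=20, z=-11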